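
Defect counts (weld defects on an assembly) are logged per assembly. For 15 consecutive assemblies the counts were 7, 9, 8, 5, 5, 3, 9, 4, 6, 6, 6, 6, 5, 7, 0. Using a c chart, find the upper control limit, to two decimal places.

12.92

c̄ = (7 + 9 + 8 + 5 + 5 + 3 + 9 + 4 + 6 + 6 + 6 + 6 + 5 + 7 + 0) / 15 = 86 / 15 = 5.7333
UCL = c̄ + 3√c̄ = 5.7333 + 3 × √5.7333 = 5.7333 + 3 × 2.3944 = 12.9166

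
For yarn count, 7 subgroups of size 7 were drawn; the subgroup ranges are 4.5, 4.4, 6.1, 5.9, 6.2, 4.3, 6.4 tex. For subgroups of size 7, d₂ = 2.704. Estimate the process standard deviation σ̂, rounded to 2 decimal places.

R̄ = (4.5 + 4.4 + 6.1 + 5.9 + 6.2 + 4.3 + 6.4) / 7 = 5.4000
σ̂ = R̄ / d₂ = 5.4000 / 2.704 = 1.9970

2.00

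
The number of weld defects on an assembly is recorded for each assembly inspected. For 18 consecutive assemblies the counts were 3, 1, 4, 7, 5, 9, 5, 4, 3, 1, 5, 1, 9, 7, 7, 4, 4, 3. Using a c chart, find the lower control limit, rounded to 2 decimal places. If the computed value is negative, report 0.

0.00

c̄ = (3 + 1 + 4 + 7 + 5 + 9 + 5 + 4 + 3 + 1 + 5 + 1 + 9 + 7 + 7 + 4 + 4 + 3) / 18 = 82 / 18 = 4.5556
LCL = c̄ − 3√c̄ = 4.5556 − 3 × 2.1344 = -1.8476 → 0 (cannot be negative)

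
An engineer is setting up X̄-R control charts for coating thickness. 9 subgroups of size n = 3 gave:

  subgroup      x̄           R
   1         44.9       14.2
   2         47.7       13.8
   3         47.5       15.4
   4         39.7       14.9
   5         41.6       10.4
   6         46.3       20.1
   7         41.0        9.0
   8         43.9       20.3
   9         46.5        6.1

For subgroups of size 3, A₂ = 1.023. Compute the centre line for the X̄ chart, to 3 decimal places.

X̄̄ = (44.9 + 47.7 + 47.5 + 39.7 + 41.6 + 46.3 + 41.0 + 43.9 + 46.5) / 9 = 399.1000 / 9 = 44.3444
CL = X̄̄ = 44.3444

44.344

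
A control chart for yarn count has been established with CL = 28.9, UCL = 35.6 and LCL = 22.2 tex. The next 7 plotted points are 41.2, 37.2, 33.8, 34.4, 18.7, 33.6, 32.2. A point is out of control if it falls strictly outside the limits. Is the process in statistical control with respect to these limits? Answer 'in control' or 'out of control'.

out of control

Compare each point to [22.2, 35.6]: sample 1 = 41.2 > UCL; sample 2 = 37.2 > UCL; sample 5 = 18.7 < LCL.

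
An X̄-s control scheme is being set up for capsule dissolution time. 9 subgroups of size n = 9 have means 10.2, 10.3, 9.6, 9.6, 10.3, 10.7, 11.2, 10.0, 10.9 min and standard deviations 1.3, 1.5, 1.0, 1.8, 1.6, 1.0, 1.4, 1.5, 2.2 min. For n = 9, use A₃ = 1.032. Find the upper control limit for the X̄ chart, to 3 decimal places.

11.836

X̄̄ = (10.2 + 10.3 + 9.6 + 9.6 + 10.3 + 10.7 + 11.2 + 10.0 + 10.9) / 9 = 10.3111
s̄ = (1.3 + 1.5 + 1.0 + 1.8 + 1.6 + 1.0 + 1.4 + 1.5 + 2.2) / 9 = 1.4778
UCL = X̄̄ + A₃·s̄ = 10.3111 + 1.032 × 1.4778 = 11.8362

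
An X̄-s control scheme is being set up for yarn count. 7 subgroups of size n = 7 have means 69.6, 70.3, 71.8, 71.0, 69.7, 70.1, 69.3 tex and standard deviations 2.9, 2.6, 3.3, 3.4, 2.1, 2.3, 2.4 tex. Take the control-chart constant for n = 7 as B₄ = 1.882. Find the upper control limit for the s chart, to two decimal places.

5.11

s̄ = (2.9 + 2.6 + 3.3 + 3.4 + 2.1 + 2.3 + 2.4) / 7 = 2.7143
UCL_s = B₄·s̄ = 1.882 × 2.7143 = 5.1083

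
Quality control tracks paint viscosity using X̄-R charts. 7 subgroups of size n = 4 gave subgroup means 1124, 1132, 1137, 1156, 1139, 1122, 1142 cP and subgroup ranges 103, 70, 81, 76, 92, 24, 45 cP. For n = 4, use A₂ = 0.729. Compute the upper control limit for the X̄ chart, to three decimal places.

1187.134

X̄̄ = (1124 + 1132 + 1137 + 1156 + 1139 + 1122 + 1142) / 7 = 7952.0000 / 7 = 1136.0000
R̄ = (103 + 70 + 81 + 76 + 92 + 24 + 45) / 7 = 491.0000 / 7 = 70.1429
UCL = X̄̄ + A₂·R̄ = 1136.0000 + 0.729 × 70.1429 = 1187.1341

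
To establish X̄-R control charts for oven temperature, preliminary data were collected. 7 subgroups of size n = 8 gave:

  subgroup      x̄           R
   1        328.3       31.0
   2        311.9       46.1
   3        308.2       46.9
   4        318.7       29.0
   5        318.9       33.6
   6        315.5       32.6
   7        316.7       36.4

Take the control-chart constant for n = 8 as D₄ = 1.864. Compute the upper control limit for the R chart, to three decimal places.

R̄ = (31.0 + 46.1 + 46.9 + 29.0 + 33.6 + 32.6 + 36.4) / 7 = 255.6000 / 7 = 36.5143
UCL_R = D₄·R̄ = 1.864 × 36.5143 = 68.0626

68.063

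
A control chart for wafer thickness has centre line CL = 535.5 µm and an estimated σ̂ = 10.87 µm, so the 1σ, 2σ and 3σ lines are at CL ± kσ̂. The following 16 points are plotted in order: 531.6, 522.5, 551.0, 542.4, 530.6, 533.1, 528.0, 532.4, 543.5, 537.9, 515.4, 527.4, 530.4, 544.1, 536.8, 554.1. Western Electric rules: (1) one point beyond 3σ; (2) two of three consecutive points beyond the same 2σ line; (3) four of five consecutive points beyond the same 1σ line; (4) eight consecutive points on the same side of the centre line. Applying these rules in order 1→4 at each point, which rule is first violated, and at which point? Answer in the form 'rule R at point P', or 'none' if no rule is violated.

Zone of each point (C = within 1σ̂, B = 1σ̂–2σ̂, A = 2σ̂–3σ̂, * = beyond 3σ̂; sign = side of CL): 1:-C, 2:-B, 3:+B, 4:+C, 5:-C, 6:-C, 7:-C, 8:-C, 9:+C, 10:+C, 11:-B, 12:-C, 13:-C, 14:+C, 15:+C, 16:+B
No rule fires across all 16 points.

none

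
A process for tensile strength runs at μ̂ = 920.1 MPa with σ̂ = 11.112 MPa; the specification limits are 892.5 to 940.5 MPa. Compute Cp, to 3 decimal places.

0.720

Cp = (USL − LSL) / (6σ̂) = (940.5 − 892.5) / (6 × 11.112) = 48.0000 / 66.6720 = 0.7199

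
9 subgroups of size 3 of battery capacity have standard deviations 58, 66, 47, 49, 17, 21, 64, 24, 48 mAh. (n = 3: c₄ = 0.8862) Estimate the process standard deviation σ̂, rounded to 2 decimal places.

49.40

s̄ = (58 + 66 + 47 + 49 + 17 + 21 + 64 + 24 + 48) / 9 = 43.7778
σ̂ = s̄ / c₄ = 43.7778 / 0.8862 = 49.3994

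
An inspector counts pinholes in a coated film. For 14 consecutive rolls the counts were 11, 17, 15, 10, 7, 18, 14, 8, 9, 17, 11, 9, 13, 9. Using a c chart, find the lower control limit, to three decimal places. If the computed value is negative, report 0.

1.608

c̄ = (11 + 17 + 15 + 10 + 7 + 18 + 14 + 8 + 9 + 17 + 11 + 9 + 13 + 9) / 14 = 168 / 14 = 12.0000
LCL = c̄ − 3√c̄ = 12.0000 − 3 × 3.4641 = 1.6077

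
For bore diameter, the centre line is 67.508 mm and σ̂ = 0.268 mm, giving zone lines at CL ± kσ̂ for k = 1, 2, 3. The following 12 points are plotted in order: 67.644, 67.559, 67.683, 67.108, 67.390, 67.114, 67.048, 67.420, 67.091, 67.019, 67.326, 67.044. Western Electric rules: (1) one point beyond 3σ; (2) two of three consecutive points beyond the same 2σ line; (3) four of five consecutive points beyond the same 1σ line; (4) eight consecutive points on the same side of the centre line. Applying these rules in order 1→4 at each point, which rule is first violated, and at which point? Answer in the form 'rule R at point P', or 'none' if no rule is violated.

Zone of each point (C = within 1σ̂, B = 1σ̂–2σ̂, A = 2σ̂–3σ̂, * = beyond 3σ̂; sign = side of CL): 1:+C, 2:+C, 3:+C, 4:-B, 5:-C, 6:-B, 7:-B, 8:-C, 9:-B, 10:-B, 11:-C, 12:-B
Rule 3 (four of five consecutive points beyond the same 1σ limit) is satisfied at point 10.

rule 3 at point 10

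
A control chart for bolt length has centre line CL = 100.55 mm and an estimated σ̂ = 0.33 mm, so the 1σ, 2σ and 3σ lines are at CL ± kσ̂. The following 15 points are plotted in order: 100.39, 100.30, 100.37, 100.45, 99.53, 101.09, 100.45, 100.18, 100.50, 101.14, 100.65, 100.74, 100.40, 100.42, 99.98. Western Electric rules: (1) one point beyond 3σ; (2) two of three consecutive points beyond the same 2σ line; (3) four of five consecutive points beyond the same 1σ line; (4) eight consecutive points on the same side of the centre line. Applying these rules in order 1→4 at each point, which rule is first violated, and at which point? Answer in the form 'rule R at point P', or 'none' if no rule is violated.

Zone of each point (C = within 1σ̂, B = 1σ̂–2σ̂, A = 2σ̂–3σ̂, * = beyond 3σ̂; sign = side of CL): 1:-C, 2:-C, 3:-C, 4:-C, 5:-*, 6:+B, 7:-C, 8:-B, 9:-C, 10:+B, 11:+C, 12:+C, 13:-C, 14:-C, 15:-B
Rule 1 (one point beyond the 3σ limits) is satisfied at point 5.

rule 1 at point 5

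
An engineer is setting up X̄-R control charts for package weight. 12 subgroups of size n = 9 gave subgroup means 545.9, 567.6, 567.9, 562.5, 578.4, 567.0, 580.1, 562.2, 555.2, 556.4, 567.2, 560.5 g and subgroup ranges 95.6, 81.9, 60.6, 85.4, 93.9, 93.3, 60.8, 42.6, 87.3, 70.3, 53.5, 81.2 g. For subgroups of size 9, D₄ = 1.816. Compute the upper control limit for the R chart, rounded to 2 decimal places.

137.17

R̄ = (95.6 + 81.9 + 60.6 + 85.4 + 93.9 + 93.3 + 60.8 + 42.6 + 87.3 + 70.3 + 53.5 + 81.2) / 12 = 906.4000 / 12 = 75.5333
UCL_R = D₄·R̄ = 1.816 × 75.5333 = 137.1685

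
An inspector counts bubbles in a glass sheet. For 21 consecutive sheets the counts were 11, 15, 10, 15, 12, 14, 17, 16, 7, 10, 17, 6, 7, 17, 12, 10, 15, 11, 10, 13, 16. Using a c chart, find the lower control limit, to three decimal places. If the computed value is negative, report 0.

1.852

c̄ = (11 + 15 + 10 + 15 + 12 + 14 + 17 + 16 + 7 + 10 + 17 + 6 + 7 + 17 + 12 + 10 + 15 + 11 + 10 + 13 + 16) / 21 = 261 / 21 = 12.4286
LCL = c̄ − 3√c̄ = 12.4286 − 3 × 3.5254 = 1.8523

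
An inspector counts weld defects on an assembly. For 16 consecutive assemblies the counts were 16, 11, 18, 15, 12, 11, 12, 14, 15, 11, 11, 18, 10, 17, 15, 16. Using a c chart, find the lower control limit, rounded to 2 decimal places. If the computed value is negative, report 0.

2.70

c̄ = (16 + 11 + 18 + 15 + 12 + 11 + 12 + 14 + 15 + 11 + 11 + 18 + 10 + 17 + 15 + 16) / 16 = 222 / 16 = 13.8750
LCL = c̄ − 3√c̄ = 13.8750 − 3 × 3.7249 = 2.7003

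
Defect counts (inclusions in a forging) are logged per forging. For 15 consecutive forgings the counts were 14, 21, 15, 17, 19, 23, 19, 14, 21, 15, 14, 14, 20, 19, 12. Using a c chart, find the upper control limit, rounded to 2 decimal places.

c̄ = (14 + 21 + 15 + 17 + 19 + 23 + 19 + 14 + 21 + 15 + 14 + 14 + 20 + 19 + 12) / 15 = 257 / 15 = 17.1333
UCL = c̄ + 3√c̄ = 17.1333 + 3 × √17.1333 = 17.1333 + 3 × 4.1392 = 29.5511

29.55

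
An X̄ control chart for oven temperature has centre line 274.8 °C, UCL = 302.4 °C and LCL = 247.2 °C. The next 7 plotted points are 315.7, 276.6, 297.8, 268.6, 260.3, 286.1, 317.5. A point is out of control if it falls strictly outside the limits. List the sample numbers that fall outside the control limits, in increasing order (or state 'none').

Compare each point to [247.2, 302.4]: sample 1 = 315.7 > UCL; sample 7 = 317.5 > UCL.

1, 7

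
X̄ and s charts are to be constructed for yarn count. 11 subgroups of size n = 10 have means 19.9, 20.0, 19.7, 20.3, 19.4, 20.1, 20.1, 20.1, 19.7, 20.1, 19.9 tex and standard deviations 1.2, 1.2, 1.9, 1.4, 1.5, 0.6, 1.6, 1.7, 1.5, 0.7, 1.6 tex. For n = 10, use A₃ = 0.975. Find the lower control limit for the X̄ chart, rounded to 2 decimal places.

18.62

X̄̄ = (19.9 + 20.0 + 19.7 + 20.3 + 19.4 + 20.1 + 20.1 + 20.1 + 19.7 + 20.1 + 19.9) / 11 = 19.9364
s̄ = (1.2 + 1.2 + 1.9 + 1.4 + 1.5 + 0.6 + 1.6 + 1.7 + 1.5 + 0.7 + 1.6) / 11 = 1.3545
LCL = X̄̄ − A₃·s̄ = 19.9364 − 0.975 × 1.3545 = 18.6157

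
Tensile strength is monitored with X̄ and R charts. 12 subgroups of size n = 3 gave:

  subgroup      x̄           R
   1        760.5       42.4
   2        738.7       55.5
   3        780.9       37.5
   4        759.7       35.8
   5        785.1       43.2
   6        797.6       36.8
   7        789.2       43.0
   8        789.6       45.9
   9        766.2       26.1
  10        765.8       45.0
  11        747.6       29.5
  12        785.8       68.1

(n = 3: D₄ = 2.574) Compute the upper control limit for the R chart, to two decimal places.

109.14

R̄ = (42.4 + 55.5 + 37.5 + 35.8 + 43.2 + 36.8 + 43.0 + 45.9 + 26.1 + 45.0 + 29.5 + 68.1) / 12 = 508.8000 / 12 = 42.4000
UCL_R = D₄·R̄ = 2.574 × 42.4000 = 109.1376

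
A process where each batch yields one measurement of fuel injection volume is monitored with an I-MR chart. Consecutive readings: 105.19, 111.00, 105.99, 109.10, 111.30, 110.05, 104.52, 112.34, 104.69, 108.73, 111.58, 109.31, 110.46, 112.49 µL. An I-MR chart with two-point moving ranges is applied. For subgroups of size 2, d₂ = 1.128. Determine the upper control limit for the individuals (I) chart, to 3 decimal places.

119.430

X̄ = (105.19 + 111.00 + 105.99 + 109.10 + 111.30 + 110.05 + 104.52 + 112.34 + 104.69 + 108.73 + 111.58 + 109.31 + 110.46 + 112.49) / 14 = 109.0536
Moving ranges: 5.81, 5.01, 3.11, 2.20, 1.25, 5.53, 7.82, 7.65, 4.04, 2.85, 2.27, 1.15, 2.03; M̄R̄ = 50.7200 / 13 = 3.9015
UCL = X̄ + 3·M̄R̄/d₂ = 109.0536 + 3 × 3.9015 / 1.128 = 119.4300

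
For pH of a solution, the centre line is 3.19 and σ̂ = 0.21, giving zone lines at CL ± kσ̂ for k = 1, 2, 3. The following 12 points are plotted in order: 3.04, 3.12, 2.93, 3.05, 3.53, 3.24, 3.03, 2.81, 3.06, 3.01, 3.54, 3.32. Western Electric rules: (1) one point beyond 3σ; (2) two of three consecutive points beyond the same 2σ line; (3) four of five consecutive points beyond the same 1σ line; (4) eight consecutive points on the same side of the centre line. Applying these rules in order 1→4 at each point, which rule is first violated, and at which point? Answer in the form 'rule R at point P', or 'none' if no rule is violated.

none

Zone of each point (C = within 1σ̂, B = 1σ̂–2σ̂, A = 2σ̂–3σ̂, * = beyond 3σ̂; sign = side of CL): 1:-C, 2:-C, 3:-B, 4:-C, 5:+B, 6:+C, 7:-C, 8:-B, 9:-C, 10:-C, 11:+B, 12:+C
No rule fires across all 12 points.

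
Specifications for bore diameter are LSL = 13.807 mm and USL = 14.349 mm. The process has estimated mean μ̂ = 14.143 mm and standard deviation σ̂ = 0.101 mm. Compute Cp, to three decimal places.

0.894

Cp = (USL − LSL) / (6σ̂) = (14.349 − 13.807) / (6 × 0.101) = 0.5420 / 0.6060 = 0.8944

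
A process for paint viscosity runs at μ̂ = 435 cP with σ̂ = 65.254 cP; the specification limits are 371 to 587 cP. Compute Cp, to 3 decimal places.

0.552

Cp = (USL − LSL) / (6σ̂) = (587 − 371) / (6 × 65.254) = 216.0000 / 391.5240 = 0.5517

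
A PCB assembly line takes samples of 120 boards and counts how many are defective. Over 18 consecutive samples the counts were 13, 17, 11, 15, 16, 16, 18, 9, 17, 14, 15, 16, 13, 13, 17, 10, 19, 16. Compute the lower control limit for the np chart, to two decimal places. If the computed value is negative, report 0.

p̄ = Σdᵢ / (k·n) = 265 / (18 × 120) = 0.12269
LCL = np̄ − 3·√(np̄(1−p̄)) = 14.7222 − 3 × 3.5939 = 3.9406

3.94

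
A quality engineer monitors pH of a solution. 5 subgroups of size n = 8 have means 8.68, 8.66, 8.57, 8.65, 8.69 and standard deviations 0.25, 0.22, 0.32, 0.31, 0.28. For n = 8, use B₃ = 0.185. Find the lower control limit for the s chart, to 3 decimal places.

s̄ = (0.25 + 0.22 + 0.32 + 0.31 + 0.28) / 5 = 0.2760
LCL_s = B₃·s̄ = 0.185 × 0.2760 = 0.0511

0.051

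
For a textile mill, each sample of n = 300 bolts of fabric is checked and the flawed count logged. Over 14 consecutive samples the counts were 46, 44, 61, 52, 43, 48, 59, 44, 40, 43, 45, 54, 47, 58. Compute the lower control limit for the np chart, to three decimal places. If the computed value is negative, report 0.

p̄ = Σdᵢ / (k·n) = 684 / (14 × 300) = 0.16286
LCL = np̄ − 3·√(np̄(1−p̄)) = 48.8571 − 3 × 6.3953 = 29.6711

29.671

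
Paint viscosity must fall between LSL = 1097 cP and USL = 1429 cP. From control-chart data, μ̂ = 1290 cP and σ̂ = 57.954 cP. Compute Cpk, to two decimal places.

Cpu = (USL − μ̂) / (3σ̂) = (1429 − 1290) / (3 × 57.954) = 0.7995; Cpl = (μ̂ − LSL) / (3σ̂) = (1290 − 1097) / (3 × 57.954) = 1.1101; Cpk = min(Cpu, Cpl) = 0.7995

0.80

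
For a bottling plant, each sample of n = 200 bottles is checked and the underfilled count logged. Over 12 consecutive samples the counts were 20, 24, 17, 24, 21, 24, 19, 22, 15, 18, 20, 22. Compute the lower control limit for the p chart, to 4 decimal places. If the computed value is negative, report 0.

0.0382

p̄ = Σdᵢ / (k·n) = 246 / (12 × 200) = 0.10250
LCL = p̄ − 3·√(p̄(1−p̄)/n) = 0.10250 − 3 × 0.02145 = 0.03816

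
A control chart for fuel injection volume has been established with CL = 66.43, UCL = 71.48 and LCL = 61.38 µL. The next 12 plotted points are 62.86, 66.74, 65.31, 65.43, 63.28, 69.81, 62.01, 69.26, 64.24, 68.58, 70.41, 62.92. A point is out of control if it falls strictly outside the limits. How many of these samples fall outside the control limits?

All 12 points lie within [61.38, 71.48].

0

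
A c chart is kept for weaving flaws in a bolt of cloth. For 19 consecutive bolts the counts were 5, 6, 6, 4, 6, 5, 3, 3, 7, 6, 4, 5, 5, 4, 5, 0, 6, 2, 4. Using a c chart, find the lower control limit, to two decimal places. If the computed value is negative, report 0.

c̄ = (5 + 6 + 6 + 4 + 6 + 5 + 3 + 3 + 7 + 6 + 4 + 5 + 5 + 4 + 5 + 0 + 6 + 2 + 4) / 19 = 86 / 19 = 4.5263
LCL = c̄ − 3√c̄ = 4.5263 − 3 × 2.1275 = -1.8562 → 0 (cannot be negative)

0.00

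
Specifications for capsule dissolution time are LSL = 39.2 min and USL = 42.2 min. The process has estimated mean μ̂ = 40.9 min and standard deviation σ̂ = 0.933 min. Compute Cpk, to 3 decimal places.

Cpu = (USL − μ̂) / (3σ̂) = (42.2 − 40.9) / (3 × 0.933) = 0.4645; Cpl = (μ̂ − LSL) / (3σ̂) = (40.9 − 39.2) / (3 × 0.933) = 0.6074; Cpk = min(Cpu, Cpl) = 0.4645

0.464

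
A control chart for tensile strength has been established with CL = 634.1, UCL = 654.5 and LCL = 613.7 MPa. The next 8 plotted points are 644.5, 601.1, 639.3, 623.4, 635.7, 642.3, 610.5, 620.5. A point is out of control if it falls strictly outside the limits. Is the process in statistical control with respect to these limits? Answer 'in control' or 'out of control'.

out of control

Compare each point to [613.7, 654.5]: sample 2 = 601.1 < LCL; sample 7 = 610.5 < LCL.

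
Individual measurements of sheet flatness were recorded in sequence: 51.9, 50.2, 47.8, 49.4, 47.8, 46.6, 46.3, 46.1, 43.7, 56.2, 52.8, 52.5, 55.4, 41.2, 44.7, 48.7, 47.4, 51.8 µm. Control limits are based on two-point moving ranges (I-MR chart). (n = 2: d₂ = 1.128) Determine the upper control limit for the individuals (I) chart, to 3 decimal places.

X̄ = (51.9 + 50.2 + 47.8 + 49.4 + 47.8 + 46.6 + 46.3 + 46.1 + 43.7 + 56.2 + 52.8 + 52.5 + 55.4 + 41.2 + 44.7 + 48.7 + 47.4 + 51.8) / 18 = 48.9167
Moving ranges: 1.7, 2.4, 1.6, 1.6, 1.2, 0.3, 0.2, 2.4, 12.5, 3.4, 0.3, 2.9, 14.2, 3.5, 4.0, 1.3, 4.4; M̄R̄ = 57.9000 / 17 = 3.4059
UCL = X̄ + 3·M̄R̄/d₂ = 48.9167 + 3 × 3.4059 / 1.128 = 57.9749

57.975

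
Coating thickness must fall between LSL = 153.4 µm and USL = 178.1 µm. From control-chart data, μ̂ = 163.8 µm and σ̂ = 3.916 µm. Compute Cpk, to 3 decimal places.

Cpu = (USL − μ̂) / (3σ̂) = (178.1 − 163.8) / (3 × 3.916) = 1.2172; Cpl = (μ̂ − LSL) / (3σ̂) = (163.8 − 153.4) / (3 × 3.916) = 0.8853; Cpk = min(Cpu, Cpl) = 0.8853

0.885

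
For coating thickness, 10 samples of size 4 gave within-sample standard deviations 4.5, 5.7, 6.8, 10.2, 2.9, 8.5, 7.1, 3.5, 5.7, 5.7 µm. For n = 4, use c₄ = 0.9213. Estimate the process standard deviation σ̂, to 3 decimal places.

6.578

s̄ = (4.5 + 5.7 + 6.8 + 10.2 + 2.9 + 8.5 + 7.1 + 3.5 + 5.7 + 5.7) / 10 = 6.0600
σ̂ = s̄ / c₄ = 6.0600 / 0.9213 = 6.5777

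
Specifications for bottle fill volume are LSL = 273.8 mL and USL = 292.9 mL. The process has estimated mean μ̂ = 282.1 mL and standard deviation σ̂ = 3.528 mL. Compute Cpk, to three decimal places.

Cpu = (USL − μ̂) / (3σ̂) = (292.9 − 282.1) / (3 × 3.528) = 1.0204; Cpl = (μ̂ − LSL) / (3σ̂) = (282.1 − 273.8) / (3 × 3.528) = 0.7842; Cpk = min(Cpu, Cpl) = 0.7842

0.784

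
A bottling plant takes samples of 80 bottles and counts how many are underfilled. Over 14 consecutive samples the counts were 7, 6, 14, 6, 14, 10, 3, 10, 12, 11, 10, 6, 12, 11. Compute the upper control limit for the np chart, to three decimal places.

18.081

p̄ = Σdᵢ / (k·n) = 132 / (14 × 80) = 0.11786
UCL = np̄ + 3·√(np̄(1−p̄)) = 9.4286 + 3 × √(9.4286×0.88214) = 9.4286 + 3 × 2.8840 = 18.0805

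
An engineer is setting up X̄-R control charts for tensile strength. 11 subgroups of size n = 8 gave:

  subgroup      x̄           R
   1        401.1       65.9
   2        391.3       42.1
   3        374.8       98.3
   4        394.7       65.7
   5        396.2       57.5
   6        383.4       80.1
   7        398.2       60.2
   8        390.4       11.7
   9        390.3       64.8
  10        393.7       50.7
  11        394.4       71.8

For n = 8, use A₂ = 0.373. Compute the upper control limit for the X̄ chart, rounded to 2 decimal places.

X̄̄ = (401.1 + 391.3 + 374.8 + 394.7 + 396.2 + 383.4 + 398.2 + 390.4 + 390.3 + 393.7 + 394.4) / 11 = 4308.5000 / 11 = 391.6818
R̄ = (65.9 + 42.1 + 98.3 + 65.7 + 57.5 + 80.1 + 60.2 + 11.7 + 64.8 + 50.7 + 71.8) / 11 = 668.8000 / 11 = 60.8000
UCL = X̄̄ + A₂·R̄ = 391.6818 + 0.373 × 60.8000 = 414.3602

414.36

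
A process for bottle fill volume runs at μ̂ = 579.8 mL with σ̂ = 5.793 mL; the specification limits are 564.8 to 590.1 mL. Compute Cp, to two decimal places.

Cp = (USL − LSL) / (6σ̂) = (590.1 − 564.8) / (6 × 5.793) = 25.3000 / 34.7580 = 0.7279

0.73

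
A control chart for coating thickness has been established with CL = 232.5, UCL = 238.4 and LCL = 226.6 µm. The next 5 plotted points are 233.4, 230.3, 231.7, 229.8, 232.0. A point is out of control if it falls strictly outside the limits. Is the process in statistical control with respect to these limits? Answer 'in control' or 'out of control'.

in control

All 5 points lie within [226.6, 238.4].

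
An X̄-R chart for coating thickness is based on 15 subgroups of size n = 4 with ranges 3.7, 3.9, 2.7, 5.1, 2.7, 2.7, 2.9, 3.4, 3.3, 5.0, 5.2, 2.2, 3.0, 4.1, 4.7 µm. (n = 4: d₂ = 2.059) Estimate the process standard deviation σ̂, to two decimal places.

1.77

R̄ = (3.7 + 3.9 + 2.7 + 5.1 + 2.7 + 2.7 + 2.9 + 3.4 + 3.3 + 5.0 + 5.2 + 2.2 + 3.0 + 4.1 + 4.7) / 15 = 3.6400
σ̂ = R̄ / d₂ = 3.6400 / 2.059 = 1.7678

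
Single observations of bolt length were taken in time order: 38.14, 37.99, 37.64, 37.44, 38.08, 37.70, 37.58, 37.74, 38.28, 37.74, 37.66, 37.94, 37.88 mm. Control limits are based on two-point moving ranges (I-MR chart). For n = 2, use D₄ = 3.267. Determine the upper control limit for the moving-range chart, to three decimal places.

0.953

Moving ranges: 0.15, 0.35, 0.20, 0.64, 0.38, 0.12, 0.16, 0.54, 0.54, 0.08, 0.28, 0.06; M̄R̄ = 3.5000 / 12 = 0.2917
UCL_MR = D₄·M̄R̄ = 3.267 × 0.2917 = 0.9529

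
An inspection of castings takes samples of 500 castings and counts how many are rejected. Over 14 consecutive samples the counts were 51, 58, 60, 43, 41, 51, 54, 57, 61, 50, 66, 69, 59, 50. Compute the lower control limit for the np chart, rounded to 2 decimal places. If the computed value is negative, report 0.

p̄ = Σdᵢ / (k·n) = 770 / (14 × 500) = 0.11000
LCL = np̄ − 3·√(np̄(1−p̄)) = 55.0000 − 3 × 6.9964 = 34.0107

34.01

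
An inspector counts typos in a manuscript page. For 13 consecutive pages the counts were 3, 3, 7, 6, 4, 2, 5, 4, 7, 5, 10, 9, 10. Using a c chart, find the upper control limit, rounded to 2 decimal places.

c̄ = (3 + 3 + 7 + 6 + 4 + 2 + 5 + 4 + 7 + 5 + 10 + 9 + 10) / 13 = 75 / 13 = 5.7692
UCL = c̄ + 3√c̄ = 5.7692 + 3 × √5.7692 = 5.7692 + 3 × 2.4019 = 12.9750

12.97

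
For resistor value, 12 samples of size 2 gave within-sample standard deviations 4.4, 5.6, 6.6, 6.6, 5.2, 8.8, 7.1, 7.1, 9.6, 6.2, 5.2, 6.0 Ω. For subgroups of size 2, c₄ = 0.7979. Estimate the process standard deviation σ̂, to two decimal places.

8.19

s̄ = (4.4 + 5.6 + 6.6 + 6.6 + 5.2 + 8.8 + 7.1 + 7.1 + 9.6 + 6.2 + 5.2 + 6.0) / 12 = 6.5333
σ̂ = s̄ / c₄ = 6.5333 / 0.7979 = 8.1882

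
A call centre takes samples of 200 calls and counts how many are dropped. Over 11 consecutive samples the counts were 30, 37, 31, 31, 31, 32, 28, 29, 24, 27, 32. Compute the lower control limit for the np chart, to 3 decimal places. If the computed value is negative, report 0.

14.995

p̄ = Σdᵢ / (k·n) = 332 / (11 × 200) = 0.15091
LCL = np̄ − 3·√(np̄(1−p̄)) = 30.1818 − 3 × 5.0623 = 14.9949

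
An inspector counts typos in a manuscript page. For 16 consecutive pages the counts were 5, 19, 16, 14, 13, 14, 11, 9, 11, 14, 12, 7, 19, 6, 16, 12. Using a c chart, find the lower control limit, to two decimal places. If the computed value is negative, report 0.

1.82

c̄ = (5 + 19 + 16 + 14 + 13 + 14 + 11 + 9 + 11 + 14 + 12 + 7 + 19 + 6 + 16 + 12) / 16 = 198 / 16 = 12.3750
LCL = c̄ − 3√c̄ = 12.3750 − 3 × 3.5178 = 1.8216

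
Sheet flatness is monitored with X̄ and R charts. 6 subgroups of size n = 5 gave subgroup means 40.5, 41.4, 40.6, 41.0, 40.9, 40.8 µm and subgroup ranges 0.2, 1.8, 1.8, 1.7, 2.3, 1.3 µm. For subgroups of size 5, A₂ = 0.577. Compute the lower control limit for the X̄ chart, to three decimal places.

X̄̄ = (40.5 + 41.4 + 40.6 + 41.0 + 40.9 + 40.8) / 6 = 245.2000 / 6 = 40.8667
R̄ = (0.2 + 1.8 + 1.8 + 1.7 + 2.3 + 1.3) / 6 = 9.1000 / 6 = 1.5167
LCL = X̄̄ − A₂·R̄ = 40.8667 − 0.577 × 1.5167 = 39.9916

39.992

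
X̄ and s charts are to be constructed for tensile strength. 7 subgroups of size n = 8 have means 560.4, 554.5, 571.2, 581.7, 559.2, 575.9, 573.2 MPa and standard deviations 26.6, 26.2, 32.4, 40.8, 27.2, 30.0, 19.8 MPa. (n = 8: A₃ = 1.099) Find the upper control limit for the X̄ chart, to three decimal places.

X̄̄ = (560.4 + 554.5 + 571.2 + 581.7 + 559.2 + 575.9 + 573.2) / 7 = 568.0143
s̄ = (26.6 + 26.2 + 32.4 + 40.8 + 27.2 + 30.0 + 19.8) / 7 = 29.0000
UCL = X̄̄ + A₃·s̄ = 568.0143 + 1.099 × 29.0000 = 599.8853

599.885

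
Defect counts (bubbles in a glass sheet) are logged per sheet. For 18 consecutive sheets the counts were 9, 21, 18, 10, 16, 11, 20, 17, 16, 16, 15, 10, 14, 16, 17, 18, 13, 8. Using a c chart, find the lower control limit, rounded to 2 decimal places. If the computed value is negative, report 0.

c̄ = (9 + 21 + 18 + 10 + 16 + 11 + 20 + 17 + 16 + 16 + 15 + 10 + 14 + 16 + 17 + 18 + 13 + 8) / 18 = 265 / 18 = 14.7222
LCL = c̄ − 3√c̄ = 14.7222 − 3 × 3.8370 = 3.2114

3.21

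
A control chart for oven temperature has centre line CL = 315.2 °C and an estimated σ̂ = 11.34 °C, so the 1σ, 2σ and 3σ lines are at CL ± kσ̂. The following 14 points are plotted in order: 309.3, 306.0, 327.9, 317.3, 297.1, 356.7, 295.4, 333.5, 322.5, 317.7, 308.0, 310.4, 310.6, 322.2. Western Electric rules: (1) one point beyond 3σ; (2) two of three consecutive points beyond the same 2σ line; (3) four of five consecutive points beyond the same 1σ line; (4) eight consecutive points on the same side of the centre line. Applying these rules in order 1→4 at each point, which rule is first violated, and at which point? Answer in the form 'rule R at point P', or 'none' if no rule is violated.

rule 1 at point 6

Zone of each point (C = within 1σ̂, B = 1σ̂–2σ̂, A = 2σ̂–3σ̂, * = beyond 3σ̂; sign = side of CL): 1:-C, 2:-C, 3:+B, 4:+C, 5:-B, 6:+*, 7:-B, 8:+B, 9:+C, 10:+C, 11:-C, 12:-C, 13:-C, 14:+C
Rule 1 (one point beyond the 3σ limits) is satisfied at point 6.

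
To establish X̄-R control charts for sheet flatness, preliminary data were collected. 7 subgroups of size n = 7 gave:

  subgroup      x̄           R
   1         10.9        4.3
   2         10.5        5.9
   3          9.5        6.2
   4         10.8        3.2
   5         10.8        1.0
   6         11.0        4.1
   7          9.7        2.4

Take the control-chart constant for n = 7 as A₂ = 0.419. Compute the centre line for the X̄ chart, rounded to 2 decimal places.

10.46

X̄̄ = (10.9 + 10.5 + 9.5 + 10.8 + 10.8 + 11.0 + 9.7) / 7 = 73.2000 / 7 = 10.4571
CL = X̄̄ = 10.4571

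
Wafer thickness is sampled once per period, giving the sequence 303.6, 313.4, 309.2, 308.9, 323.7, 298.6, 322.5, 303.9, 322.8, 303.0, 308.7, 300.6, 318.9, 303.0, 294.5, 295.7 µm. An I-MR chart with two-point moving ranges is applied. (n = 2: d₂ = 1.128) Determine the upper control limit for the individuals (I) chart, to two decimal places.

342.43

X̄ = (303.6 + 313.4 + 309.2 + 308.9 + 323.7 + 298.6 + 322.5 + 303.9 + 322.8 + 303.0 + 308.7 + 300.6 + 318.9 + 303.0 + 294.5 + 295.7) / 16 = 308.1875
Moving ranges: 9.8, 4.2, 0.3, 14.8, 25.1, 23.9, 18.6, 18.9, 19.8, 5.7, 8.1, 18.3, 15.9, 8.5, 1.2; M̄R̄ = 193.1000 / 15 = 12.8733
UCL = X̄ + 3·M̄R̄/d₂ = 308.1875 + 3 × 12.8733 / 1.128 = 342.4251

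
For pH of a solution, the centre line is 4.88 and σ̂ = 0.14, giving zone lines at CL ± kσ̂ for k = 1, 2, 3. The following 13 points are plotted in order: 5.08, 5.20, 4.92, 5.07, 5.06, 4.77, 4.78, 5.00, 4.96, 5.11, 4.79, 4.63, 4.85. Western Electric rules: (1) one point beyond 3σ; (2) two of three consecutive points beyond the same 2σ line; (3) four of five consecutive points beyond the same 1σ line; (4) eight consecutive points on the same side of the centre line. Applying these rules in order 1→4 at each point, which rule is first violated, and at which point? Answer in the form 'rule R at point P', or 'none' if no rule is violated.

rule 3 at point 5

Zone of each point (C = within 1σ̂, B = 1σ̂–2σ̂, A = 2σ̂–3σ̂, * = beyond 3σ̂; sign = side of CL): 1:+B, 2:+A, 3:+C, 4:+B, 5:+B, 6:-C, 7:-C, 8:+C, 9:+C, 10:+B, 11:-C, 12:-B, 13:-C
Rule 3 (four of five consecutive points beyond the same 1σ limit) is satisfied at point 5.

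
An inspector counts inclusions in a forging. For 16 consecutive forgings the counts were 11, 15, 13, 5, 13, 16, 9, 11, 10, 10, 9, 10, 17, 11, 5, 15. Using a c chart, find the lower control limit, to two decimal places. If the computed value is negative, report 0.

c̄ = (11 + 15 + 13 + 5 + 13 + 16 + 9 + 11 + 10 + 10 + 9 + 10 + 17 + 11 + 5 + 15) / 16 = 180 / 16 = 11.2500
LCL = c̄ − 3√c̄ = 11.2500 − 3 × 3.3541 = 1.1877

1.19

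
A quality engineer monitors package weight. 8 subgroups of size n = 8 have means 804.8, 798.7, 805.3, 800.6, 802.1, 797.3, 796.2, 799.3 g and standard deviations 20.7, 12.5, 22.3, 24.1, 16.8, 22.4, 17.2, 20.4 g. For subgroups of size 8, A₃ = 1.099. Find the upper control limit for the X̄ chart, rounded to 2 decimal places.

822.02

X̄̄ = (804.8 + 798.7 + 805.3 + 800.6 + 802.1 + 797.3 + 796.2 + 799.3) / 8 = 800.5375
s̄ = (20.7 + 12.5 + 22.3 + 24.1 + 16.8 + 22.4 + 17.2 + 20.4) / 8 = 19.5500
UCL = X̄̄ + A₃·s̄ = 800.5375 + 1.099 × 19.5500 = 822.0230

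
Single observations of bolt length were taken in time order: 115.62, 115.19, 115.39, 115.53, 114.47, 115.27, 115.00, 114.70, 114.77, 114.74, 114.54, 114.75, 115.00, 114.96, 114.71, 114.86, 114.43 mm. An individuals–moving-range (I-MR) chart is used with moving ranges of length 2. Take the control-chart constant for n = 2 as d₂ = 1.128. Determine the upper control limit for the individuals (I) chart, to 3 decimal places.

115.740

X̄ = (115.62 + 115.19 + 115.39 + 115.53 + 114.47 + 115.27 + 115.00 + 114.70 + 114.77 + 114.74 + 114.54 + 114.75 + 115.00 + 114.96 + 114.71 + 114.86 + 114.43) / 17 = 114.9371
Moving ranges: 0.43, 0.20, 0.14, 1.06, 0.80, 0.27, 0.30, 0.07, 0.03, 0.20, 0.21, 0.25, 0.04, 0.25, 0.15, 0.43; M̄R̄ = 4.8300 / 16 = 0.3019
UCL = X̄ + 3·M̄R̄/d₂ = 114.9371 + 3 × 0.3019 / 1.128 = 115.7399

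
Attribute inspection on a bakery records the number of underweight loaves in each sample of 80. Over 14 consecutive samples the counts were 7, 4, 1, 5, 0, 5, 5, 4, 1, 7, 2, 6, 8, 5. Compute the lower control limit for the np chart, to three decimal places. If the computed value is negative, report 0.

p̄ = Σdᵢ / (k·n) = 60 / (14 × 80) = 0.05357
LCL = np̄ − 3·√(np̄(1−p̄)) = 4.2857 − 3 × 2.0140 = -1.7562 → 0 (negative, so LCL = 0)

0.000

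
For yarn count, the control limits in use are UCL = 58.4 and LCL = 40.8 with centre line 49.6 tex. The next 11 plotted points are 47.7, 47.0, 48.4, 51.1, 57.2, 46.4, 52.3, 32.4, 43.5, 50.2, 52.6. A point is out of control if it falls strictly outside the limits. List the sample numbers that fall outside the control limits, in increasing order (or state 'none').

8

Compare each point to [40.8, 58.4]: sample 8 = 32.4 < LCL.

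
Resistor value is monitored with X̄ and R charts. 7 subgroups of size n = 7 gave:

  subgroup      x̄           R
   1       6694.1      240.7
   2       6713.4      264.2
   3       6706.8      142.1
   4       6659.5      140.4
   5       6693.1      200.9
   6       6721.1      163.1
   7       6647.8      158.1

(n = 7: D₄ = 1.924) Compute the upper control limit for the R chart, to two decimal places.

359.93

R̄ = (240.7 + 264.2 + 142.1 + 140.4 + 200.9 + 163.1 + 158.1) / 7 = 1309.5000 / 7 = 187.0714
UCL_R = D₄·R̄ = 1.924 × 187.0714 = 359.9254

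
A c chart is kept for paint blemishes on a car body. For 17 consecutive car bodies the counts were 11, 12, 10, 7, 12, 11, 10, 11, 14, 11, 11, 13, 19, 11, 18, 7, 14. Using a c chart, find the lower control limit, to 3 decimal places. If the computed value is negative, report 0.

c̄ = (11 + 12 + 10 + 7 + 12 + 11 + 10 + 11 + 14 + 11 + 11 + 13 + 19 + 11 + 18 + 7 + 14) / 17 = 202 / 17 = 11.8824
LCL = c̄ − 3√c̄ = 11.8824 − 3 × 3.4471 = 1.5411

1.541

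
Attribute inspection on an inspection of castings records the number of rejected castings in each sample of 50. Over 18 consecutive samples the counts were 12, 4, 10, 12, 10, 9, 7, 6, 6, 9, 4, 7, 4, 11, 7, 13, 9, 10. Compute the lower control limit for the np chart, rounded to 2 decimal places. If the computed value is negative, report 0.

0.43

p̄ = Σdᵢ / (k·n) = 150 / (18 × 50) = 0.16667
LCL = np̄ − 3·√(np̄(1−p̄)) = 8.3333 − 3 × 2.6352 = 0.4276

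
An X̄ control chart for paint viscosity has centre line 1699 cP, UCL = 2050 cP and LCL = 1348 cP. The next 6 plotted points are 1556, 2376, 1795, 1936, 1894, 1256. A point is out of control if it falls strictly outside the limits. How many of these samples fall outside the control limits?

Compare each point to [1348, 2050]: sample 2 = 2376 > UCL; sample 6 = 1256 < LCL.

2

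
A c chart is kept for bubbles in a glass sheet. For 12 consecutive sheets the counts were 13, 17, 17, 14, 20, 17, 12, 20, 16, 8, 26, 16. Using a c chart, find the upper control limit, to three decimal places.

28.458

c̄ = (13 + 17 + 17 + 14 + 20 + 17 + 12 + 20 + 16 + 8 + 26 + 16) / 12 = 196 / 12 = 16.3333
UCL = c̄ + 3√c̄ = 16.3333 + 3 × √16.3333 = 16.3333 + 3 × 4.0415 = 28.4577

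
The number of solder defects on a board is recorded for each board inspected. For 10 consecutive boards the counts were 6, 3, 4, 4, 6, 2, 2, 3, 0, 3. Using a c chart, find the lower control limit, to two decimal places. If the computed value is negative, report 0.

c̄ = (6 + 3 + 4 + 4 + 6 + 2 + 2 + 3 + 0 + 3) / 10 = 33 / 10 = 3.3000
LCL = c̄ − 3√c̄ = 3.3000 − 3 × 1.8166 = -2.1498 → 0 (cannot be negative)

0.00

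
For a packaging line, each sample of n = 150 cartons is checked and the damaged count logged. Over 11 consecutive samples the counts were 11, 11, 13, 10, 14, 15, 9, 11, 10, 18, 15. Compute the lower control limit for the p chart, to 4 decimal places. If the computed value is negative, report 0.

p̄ = Σdᵢ / (k·n) = 137 / (11 × 150) = 0.08303
LCL = p̄ − 3·√(p̄(1−p̄)/n) = 0.08303 − 3 × 0.02253 = 0.01544

0.0154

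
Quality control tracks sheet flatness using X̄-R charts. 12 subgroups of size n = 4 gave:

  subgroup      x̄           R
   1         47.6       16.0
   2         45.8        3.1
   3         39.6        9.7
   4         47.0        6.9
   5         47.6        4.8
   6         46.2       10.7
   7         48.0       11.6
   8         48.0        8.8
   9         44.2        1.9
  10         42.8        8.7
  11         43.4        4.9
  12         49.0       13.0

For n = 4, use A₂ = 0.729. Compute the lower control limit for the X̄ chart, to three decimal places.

X̄̄ = (47.6 + 45.8 + 39.6 + 47.0 + 47.6 + 46.2 + 48.0 + 48.0 + 44.2 + 42.8 + 43.4 + 49.0) / 12 = 549.2000 / 12 = 45.7667
R̄ = (16.0 + 3.1 + 9.7 + 6.9 + 4.8 + 10.7 + 11.6 + 8.8 + 1.9 + 8.7 + 4.9 + 13.0) / 12 = 100.1000 / 12 = 8.3417
LCL = X̄̄ − A₂·R̄ = 45.7667 − 0.729 × 8.3417 = 39.6856

39.686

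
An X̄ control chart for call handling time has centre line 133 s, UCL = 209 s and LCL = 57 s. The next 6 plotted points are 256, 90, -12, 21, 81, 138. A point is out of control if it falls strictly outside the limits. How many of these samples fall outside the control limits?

3

Compare each point to [57, 209]: sample 1 = 256 > UCL; sample 3 = -12 < LCL; sample 4 = 21 < LCL.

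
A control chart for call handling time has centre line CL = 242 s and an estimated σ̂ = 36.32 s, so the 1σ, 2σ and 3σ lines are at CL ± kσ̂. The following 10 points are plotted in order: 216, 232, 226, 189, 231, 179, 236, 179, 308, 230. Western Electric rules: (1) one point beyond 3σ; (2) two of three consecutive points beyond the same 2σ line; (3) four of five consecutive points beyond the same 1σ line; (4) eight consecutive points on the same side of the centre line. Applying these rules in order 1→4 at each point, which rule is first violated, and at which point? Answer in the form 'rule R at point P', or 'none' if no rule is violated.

Zone of each point (C = within 1σ̂, B = 1σ̂–2σ̂, A = 2σ̂–3σ̂, * = beyond 3σ̂; sign = side of CL): 1:-C, 2:-C, 3:-C, 4:-B, 5:-C, 6:-B, 7:-C, 8:-B, 9:+B, 10:-C
Rule 4 (eight consecutive points on the same side of the centre line) is satisfied at point 8.

rule 4 at point 8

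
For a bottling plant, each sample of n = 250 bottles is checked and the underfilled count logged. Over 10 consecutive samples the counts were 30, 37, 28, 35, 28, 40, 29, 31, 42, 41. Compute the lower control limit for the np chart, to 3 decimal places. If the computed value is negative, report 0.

17.820

p̄ = Σdᵢ / (k·n) = 341 / (10 × 250) = 0.13640
LCL = np̄ − 3·√(np̄(1−p̄)) = 34.1000 − 3 × 5.4267 = 17.8200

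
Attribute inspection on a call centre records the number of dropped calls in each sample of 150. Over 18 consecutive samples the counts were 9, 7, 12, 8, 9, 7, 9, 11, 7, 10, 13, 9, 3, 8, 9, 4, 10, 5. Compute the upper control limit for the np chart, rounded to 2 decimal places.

16.75

p̄ = Σdᵢ / (k·n) = 150 / (18 × 150) = 0.05556
UCL = np̄ + 3·√(np̄(1−p̄)) = 8.3333 + 3 × √(8.3333×0.94444) = 8.3333 + 3 × 2.8054 = 16.7496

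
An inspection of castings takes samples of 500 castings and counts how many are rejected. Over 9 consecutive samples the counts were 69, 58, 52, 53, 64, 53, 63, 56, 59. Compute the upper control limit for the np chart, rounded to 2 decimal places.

p̄ = Σdᵢ / (k·n) = 527 / (9 × 500) = 0.11711
UCL = np̄ + 3·√(np̄(1−p̄)) = 58.5556 + 3 × √(58.5556×0.88289) = 58.5556 + 3 × 7.1901 = 80.1260

80.13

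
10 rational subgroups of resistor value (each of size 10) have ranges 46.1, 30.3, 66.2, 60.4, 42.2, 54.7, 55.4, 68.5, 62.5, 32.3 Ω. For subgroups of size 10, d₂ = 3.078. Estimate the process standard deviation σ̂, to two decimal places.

16.85

R̄ = (46.1 + 30.3 + 66.2 + 60.4 + 42.2 + 54.7 + 55.4 + 68.5 + 62.5 + 32.3) / 10 = 51.8600
σ̂ = R̄ / d₂ = 51.8600 / 3.078 = 16.8486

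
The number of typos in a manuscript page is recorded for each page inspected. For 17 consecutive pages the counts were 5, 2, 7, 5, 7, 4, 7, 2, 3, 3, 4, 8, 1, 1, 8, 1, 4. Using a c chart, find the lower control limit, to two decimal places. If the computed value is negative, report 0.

c̄ = (5 + 2 + 7 + 5 + 7 + 4 + 7 + 2 + 3 + 3 + 4 + 8 + 1 + 1 + 8 + 1 + 4) / 17 = 72 / 17 = 4.2353
LCL = c̄ − 3√c̄ = 4.2353 − 3 × 2.0580 = -1.9387 → 0 (cannot be negative)

0.00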